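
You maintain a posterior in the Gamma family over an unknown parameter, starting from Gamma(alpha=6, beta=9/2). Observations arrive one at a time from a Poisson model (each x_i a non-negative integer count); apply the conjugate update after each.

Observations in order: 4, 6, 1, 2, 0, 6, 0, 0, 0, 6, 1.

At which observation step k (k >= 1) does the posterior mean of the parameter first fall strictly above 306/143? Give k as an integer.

obs 1: x=4 → posterior Gamma(10, 11/2)
obs 2: x=6 → posterior Gamma(16, 13/2)
obs 3: x=1 → posterior Gamma(17, 15/2)
obs 4: x=2 → posterior Gamma(19, 17/2)
obs 5: x=0 → posterior Gamma(19, 19/2)
obs 6: x=6 → posterior Gamma(25, 21/2)
obs 7: x=0 → posterior Gamma(25, 23/2)
obs 8: x=0 → posterior Gamma(25, 25/2)
obs 9: x=0 → posterior Gamma(25, 27/2)
obs 10: x=6 → posterior Gamma(31, 29/2)
obs 11: x=1 → posterior Gamma(32, 31/2)

k = 2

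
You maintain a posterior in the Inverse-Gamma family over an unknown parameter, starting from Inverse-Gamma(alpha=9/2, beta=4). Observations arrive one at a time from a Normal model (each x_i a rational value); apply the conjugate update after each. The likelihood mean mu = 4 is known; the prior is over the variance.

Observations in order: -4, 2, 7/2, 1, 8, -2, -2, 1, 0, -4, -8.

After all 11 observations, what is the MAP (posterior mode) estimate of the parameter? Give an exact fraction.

obs 1: x=-4 → posterior Inverse-Gamma(5, 36)
obs 2: x=2 → posterior Inverse-Gamma(11/2, 38)
obs 3: x=7/2 → posterior Inverse-Gamma(6, 305/8)
obs 4: x=1 → posterior Inverse-Gamma(13/2, 341/8)
obs 5: x=8 → posterior Inverse-Gamma(7, 405/8)
obs 6: x=-2 → posterior Inverse-Gamma(15/2, 549/8)
obs 7: x=-2 → posterior Inverse-Gamma(8, 693/8)
obs 8: x=1 → posterior Inverse-Gamma(17/2, 729/8)
obs 9: x=0 → posterior Inverse-Gamma(9, 793/8)
obs 10: x=-4 → posterior Inverse-Gamma(19/2, 1049/8)
obs 11: x=-8 → posterior Inverse-Gamma(10, 1625/8)

1625/88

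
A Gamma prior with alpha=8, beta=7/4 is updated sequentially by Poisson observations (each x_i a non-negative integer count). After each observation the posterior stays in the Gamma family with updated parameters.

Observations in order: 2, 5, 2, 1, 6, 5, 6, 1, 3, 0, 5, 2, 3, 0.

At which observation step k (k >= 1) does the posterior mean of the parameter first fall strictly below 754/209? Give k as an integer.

k = 3

obs 1: x=2 → posterior Gamma(10, 11/4)
obs 2: x=5 → posterior Gamma(15, 15/4)
obs 3: x=2 → posterior Gamma(17, 19/4)
obs 4: x=1 → posterior Gamma(18, 23/4)
obs 5: x=6 → posterior Gamma(24, 27/4)
obs 6: x=5 → posterior Gamma(29, 31/4)
obs 7: x=6 → posterior Gamma(35, 35/4)
obs 8: x=1 → posterior Gamma(36, 39/4)
obs 9: x=3 → posterior Gamma(39, 43/4)
obs 10: x=0 → posterior Gamma(39, 47/4)
obs 11: x=5 → posterior Gamma(44, 51/4)
obs 12: x=2 → posterior Gamma(46, 55/4)
obs 13: x=3 → posterior Gamma(49, 59/4)
obs 14: x=0 → posterior Gamma(49, 63/4)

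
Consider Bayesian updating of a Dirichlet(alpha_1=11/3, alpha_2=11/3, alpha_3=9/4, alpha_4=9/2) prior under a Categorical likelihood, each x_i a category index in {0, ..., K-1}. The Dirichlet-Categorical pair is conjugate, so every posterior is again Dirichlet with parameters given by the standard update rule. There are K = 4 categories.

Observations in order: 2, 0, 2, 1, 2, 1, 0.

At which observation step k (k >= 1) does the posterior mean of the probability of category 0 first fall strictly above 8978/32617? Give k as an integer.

k = 2

obs 1: x=2 → posterior Dirichlet(11/3, 11/3, 13/4, 9/2)
obs 2: x=0 → posterior Dirichlet(14/3, 11/3, 13/4, 9/2)
obs 3: x=2 → posterior Dirichlet(14/3, 11/3, 17/4, 9/2)
obs 4: x=1 → posterior Dirichlet(14/3, 14/3, 17/4, 9/2)
obs 5: x=2 → posterior Dirichlet(14/3, 14/3, 21/4, 9/2)
obs 6: x=1 → posterior Dirichlet(14/3, 17/3, 21/4, 9/2)
obs 7: x=0 → posterior Dirichlet(17/3, 17/3, 21/4, 9/2)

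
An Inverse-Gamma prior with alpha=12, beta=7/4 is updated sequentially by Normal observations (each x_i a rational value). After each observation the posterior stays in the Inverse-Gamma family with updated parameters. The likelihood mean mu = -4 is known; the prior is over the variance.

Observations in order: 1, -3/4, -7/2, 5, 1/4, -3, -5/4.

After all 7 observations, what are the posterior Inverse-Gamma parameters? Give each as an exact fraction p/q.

alpha=31/2, beta=2351/32

obs 1: x=1 → posterior Inverse-Gamma(25/2, 57/4)
obs 2: x=-3/4 → posterior Inverse-Gamma(13, 625/32)
obs 3: x=-7/2 → posterior Inverse-Gamma(27/2, 629/32)
obs 4: x=5 → posterior Inverse-Gamma(14, 1925/32)
obs 5: x=1/4 → posterior Inverse-Gamma(29/2, 1107/16)
obs 6: x=-3 → posterior Inverse-Gamma(15, 1115/16)
obs 7: x=-5/4 → posterior Inverse-Gamma(31/2, 2351/32)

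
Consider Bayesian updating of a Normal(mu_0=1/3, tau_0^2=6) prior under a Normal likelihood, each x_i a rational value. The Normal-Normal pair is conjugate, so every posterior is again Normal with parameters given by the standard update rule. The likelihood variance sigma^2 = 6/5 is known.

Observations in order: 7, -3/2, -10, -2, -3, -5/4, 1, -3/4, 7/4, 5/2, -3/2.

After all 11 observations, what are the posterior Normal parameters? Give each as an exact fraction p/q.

obs 1: x=7 → posterior Normal(53/9, 1)
obs 2: x=-3/2 → posterior Normal(167/66, 6/11)
obs 3: x=-10 → posterior Normal(-133/96, 3/8)
obs 4: x=-2 → posterior Normal(-193/126, 2/7)
obs 5: x=-3 → posterior Normal(-283/156, 3/13)
obs 6: x=-5/4 → posterior Normal(-641/372, 6/31)
obs 7: x=1 → posterior Normal(-581/432, 1/6)
obs 8: x=-3/4 → posterior Normal(-313/246, 6/41)
obs 9: x=7/4 → posterior Normal(-521/552, 3/23)
obs 10: x=5/2 → posterior Normal(-371/612, 2/17)
obs 11: x=-3/2 → posterior Normal(-461/672, 3/28)

mu_0=-461/672, tau_0^2=3/28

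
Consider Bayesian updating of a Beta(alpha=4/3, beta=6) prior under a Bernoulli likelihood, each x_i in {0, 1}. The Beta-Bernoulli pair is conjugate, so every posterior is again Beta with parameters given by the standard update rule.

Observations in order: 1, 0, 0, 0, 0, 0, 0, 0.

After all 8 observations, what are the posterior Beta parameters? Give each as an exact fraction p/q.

alpha=7/3, beta=13

obs 1: x=1 → posterior Beta(7/3, 6)
obs 2: x=0 → posterior Beta(7/3, 7)
obs 3: x=0 → posterior Beta(7/3, 8)
obs 4: x=0 → posterior Beta(7/3, 9)
obs 5: x=0 → posterior Beta(7/3, 10)
obs 6: x=0 → posterior Beta(7/3, 11)
obs 7: x=0 → posterior Beta(7/3, 12)
obs 8: x=0 → posterior Beta(7/3, 13)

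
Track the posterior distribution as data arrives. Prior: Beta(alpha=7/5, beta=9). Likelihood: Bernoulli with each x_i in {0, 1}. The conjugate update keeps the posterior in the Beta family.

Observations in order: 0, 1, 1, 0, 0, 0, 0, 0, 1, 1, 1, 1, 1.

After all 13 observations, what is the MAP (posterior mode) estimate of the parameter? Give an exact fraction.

37/107

obs 1: x=0 → posterior Beta(7/5, 10)
obs 2: x=1 → posterior Beta(12/5, 10)
obs 3: x=1 → posterior Beta(17/5, 10)
obs 4: x=0 → posterior Beta(17/5, 11)
obs 5: x=0 → posterior Beta(17/5, 12)
obs 6: x=0 → posterior Beta(17/5, 13)
obs 7: x=0 → posterior Beta(17/5, 14)
obs 8: x=0 → posterior Beta(17/5, 15)
obs 9: x=1 → posterior Beta(22/5, 15)
obs 10: x=1 → posterior Beta(27/5, 15)
obs 11: x=1 → posterior Beta(32/5, 15)
obs 12: x=1 → posterior Beta(37/5, 15)
obs 13: x=1 → posterior Beta(42/5, 15)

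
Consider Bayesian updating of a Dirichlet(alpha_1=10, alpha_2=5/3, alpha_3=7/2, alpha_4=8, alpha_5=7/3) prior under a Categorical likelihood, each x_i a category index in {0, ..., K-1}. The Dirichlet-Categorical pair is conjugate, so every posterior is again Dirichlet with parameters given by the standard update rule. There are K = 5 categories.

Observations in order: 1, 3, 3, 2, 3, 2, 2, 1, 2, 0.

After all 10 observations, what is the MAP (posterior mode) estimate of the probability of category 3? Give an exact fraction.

20/61

obs 1: x=1 → posterior Dirichlet(10, 8/3, 7/2, 8, 7/3)
obs 2: x=3 → posterior Dirichlet(10, 8/3, 7/2, 9, 7/3)
obs 3: x=3 → posterior Dirichlet(10, 8/3, 7/2, 10, 7/3)
obs 4: x=2 → posterior Dirichlet(10, 8/3, 9/2, 10, 7/3)
obs 5: x=3 → posterior Dirichlet(10, 8/3, 9/2, 11, 7/3)
obs 6: x=2 → posterior Dirichlet(10, 8/3, 11/2, 11, 7/3)
obs 7: x=2 → posterior Dirichlet(10, 8/3, 13/2, 11, 7/3)
obs 8: x=1 → posterior Dirichlet(10, 11/3, 13/2, 11, 7/3)
obs 9: x=2 → posterior Dirichlet(10, 11/3, 15/2, 11, 7/3)
obs 10: x=0 → posterior Dirichlet(11, 11/3, 15/2, 11, 7/3)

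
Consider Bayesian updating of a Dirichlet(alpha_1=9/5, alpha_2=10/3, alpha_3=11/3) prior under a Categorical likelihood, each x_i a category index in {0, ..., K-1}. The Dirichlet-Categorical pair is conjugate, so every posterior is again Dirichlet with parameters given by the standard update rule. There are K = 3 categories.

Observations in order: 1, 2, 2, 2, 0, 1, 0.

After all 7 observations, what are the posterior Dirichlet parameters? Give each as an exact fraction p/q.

obs 1: x=1 → posterior Dirichlet(9/5, 13/3, 11/3)
obs 2: x=2 → posterior Dirichlet(9/5, 13/3, 14/3)
obs 3: x=2 → posterior Dirichlet(9/5, 13/3, 17/3)
obs 4: x=2 → posterior Dirichlet(9/5, 13/3, 20/3)
obs 5: x=0 → posterior Dirichlet(14/5, 13/3, 20/3)
obs 6: x=1 → posterior Dirichlet(14/5, 16/3, 20/3)
obs 7: x=0 → posterior Dirichlet(19/5, 16/3, 20/3)

alpha_1=19/5, alpha_2=16/3, alpha_3=20/3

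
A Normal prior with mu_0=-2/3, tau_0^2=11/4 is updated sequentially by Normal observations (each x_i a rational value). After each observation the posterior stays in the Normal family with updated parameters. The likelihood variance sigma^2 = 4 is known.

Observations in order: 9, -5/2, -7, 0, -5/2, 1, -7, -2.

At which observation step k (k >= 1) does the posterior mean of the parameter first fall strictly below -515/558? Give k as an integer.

obs 1: x=9 → posterior Normal(265/81, 44/27)
obs 2: x=-5/2 → posterior Normal(365/228, 22/19)
obs 3: x=-7 → posterior Normal(-97/294, 44/49)
obs 4: x=0 → posterior Normal(-97/360, 11/15)
obs 5: x=-5/2 → posterior Normal(-131/213, 44/71)
obs 6: x=1 → posterior Normal(-49/123, 22/41)
obs 7: x=-7 → posterior Normal(-329/279, 44/93)
obs 8: x=-2 → posterior Normal(-395/312, 11/26)

k = 7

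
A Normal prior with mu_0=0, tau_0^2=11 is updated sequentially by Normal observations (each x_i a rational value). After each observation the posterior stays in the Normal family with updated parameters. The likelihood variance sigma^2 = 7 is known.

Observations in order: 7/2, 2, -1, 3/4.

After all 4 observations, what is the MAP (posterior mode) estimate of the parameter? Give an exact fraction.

obs 1: x=7/2 → posterior Normal(77/36, 77/18)
obs 2: x=2 → posterior Normal(121/58, 77/29)
obs 3: x=-1 → posterior Normal(99/80, 77/40)
obs 4: x=3/4 → posterior Normal(77/68, 77/51)

77/68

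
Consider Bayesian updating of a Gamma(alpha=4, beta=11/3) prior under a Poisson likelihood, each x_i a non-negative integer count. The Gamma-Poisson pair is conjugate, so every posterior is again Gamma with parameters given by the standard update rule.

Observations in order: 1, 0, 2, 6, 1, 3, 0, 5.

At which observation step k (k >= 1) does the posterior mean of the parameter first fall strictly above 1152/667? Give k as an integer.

obs 1: x=1 → posterior Gamma(5, 14/3)
obs 2: x=0 → posterior Gamma(5, 17/3)
obs 3: x=2 → posterior Gamma(7, 20/3)
obs 4: x=6 → posterior Gamma(13, 23/3)
obs 5: x=1 → posterior Gamma(14, 26/3)
obs 6: x=3 → posterior Gamma(17, 29/3)
obs 7: x=0 → posterior Gamma(17, 32/3)
obs 8: x=5 → posterior Gamma(22, 35/3)

k = 6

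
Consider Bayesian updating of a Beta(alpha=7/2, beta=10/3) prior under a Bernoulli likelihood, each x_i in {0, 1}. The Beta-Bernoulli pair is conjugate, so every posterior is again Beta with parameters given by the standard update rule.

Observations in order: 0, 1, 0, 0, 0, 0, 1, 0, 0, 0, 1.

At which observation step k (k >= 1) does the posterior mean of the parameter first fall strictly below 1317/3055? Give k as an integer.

k = 4

obs 1: x=0 → posterior Beta(7/2, 13/3)
obs 2: x=1 → posterior Beta(9/2, 13/3)
obs 3: x=0 → posterior Beta(9/2, 16/3)
obs 4: x=0 → posterior Beta(9/2, 19/3)
obs 5: x=0 → posterior Beta(9/2, 22/3)
obs 6: x=0 → posterior Beta(9/2, 25/3)
obs 7: x=1 → posterior Beta(11/2, 25/3)
obs 8: x=0 → posterior Beta(11/2, 28/3)
obs 9: x=0 → posterior Beta(11/2, 31/3)
obs 10: x=0 → posterior Beta(11/2, 34/3)
obs 11: x=1 → posterior Beta(13/2, 34/3)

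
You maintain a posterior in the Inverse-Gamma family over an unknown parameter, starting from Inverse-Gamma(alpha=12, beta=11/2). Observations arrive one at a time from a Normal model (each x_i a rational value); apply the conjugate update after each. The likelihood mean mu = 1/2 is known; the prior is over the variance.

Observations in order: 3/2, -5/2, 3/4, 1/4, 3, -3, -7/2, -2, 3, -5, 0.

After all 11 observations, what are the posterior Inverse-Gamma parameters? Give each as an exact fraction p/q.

obs 1: x=3/2 → posterior Inverse-Gamma(25/2, 6)
obs 2: x=-5/2 → posterior Inverse-Gamma(13, 21/2)
obs 3: x=3/4 → posterior Inverse-Gamma(27/2, 337/32)
obs 4: x=1/4 → posterior Inverse-Gamma(14, 169/16)
obs 5: x=3 → posterior Inverse-Gamma(29/2, 219/16)
obs 6: x=-3 → posterior Inverse-Gamma(15, 317/16)
obs 7: x=-7/2 → posterior Inverse-Gamma(31/2, 445/16)
obs 8: x=-2 → posterior Inverse-Gamma(16, 495/16)
obs 9: x=3 → posterior Inverse-Gamma(33/2, 545/16)
obs 10: x=-5 → posterior Inverse-Gamma(17, 787/16)
obs 11: x=0 → posterior Inverse-Gamma(35/2, 789/16)

alpha=35/2, beta=789/16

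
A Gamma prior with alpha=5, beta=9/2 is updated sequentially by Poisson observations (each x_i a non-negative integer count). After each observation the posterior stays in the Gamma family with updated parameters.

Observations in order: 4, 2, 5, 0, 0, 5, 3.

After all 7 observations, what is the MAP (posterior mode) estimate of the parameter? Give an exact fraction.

2

obs 1: x=4 → posterior Gamma(9, 11/2)
obs 2: x=2 → posterior Gamma(11, 13/2)
obs 3: x=5 → posterior Gamma(16, 15/2)
obs 4: x=0 → posterior Gamma(16, 17/2)
obs 5: x=0 → posterior Gamma(16, 19/2)
obs 6: x=5 → posterior Gamma(21, 21/2)
obs 7: x=3 → posterior Gamma(24, 23/2)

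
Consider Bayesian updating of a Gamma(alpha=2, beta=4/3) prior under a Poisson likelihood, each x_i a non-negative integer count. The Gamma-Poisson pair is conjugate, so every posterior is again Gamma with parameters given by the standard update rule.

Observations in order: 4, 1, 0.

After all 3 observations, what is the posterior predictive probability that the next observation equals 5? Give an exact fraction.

3522262504761/140737488355328

obs 1: x=4 → posterior Gamma(6, 7/3)
obs 2: x=1 → posterior Gamma(7, 10/3)
obs 3: x=0 → posterior Gamma(7, 13/3)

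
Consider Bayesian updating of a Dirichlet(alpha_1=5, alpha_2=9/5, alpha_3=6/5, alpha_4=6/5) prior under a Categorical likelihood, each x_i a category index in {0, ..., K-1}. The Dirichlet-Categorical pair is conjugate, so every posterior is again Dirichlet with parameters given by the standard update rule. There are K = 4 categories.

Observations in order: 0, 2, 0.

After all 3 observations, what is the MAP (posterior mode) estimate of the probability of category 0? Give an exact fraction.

30/41

obs 1: x=0 → posterior Dirichlet(6, 9/5, 6/5, 6/5)
obs 2: x=2 → posterior Dirichlet(6, 9/5, 11/5, 6/5)
obs 3: x=0 → posterior Dirichlet(7, 9/5, 11/5, 6/5)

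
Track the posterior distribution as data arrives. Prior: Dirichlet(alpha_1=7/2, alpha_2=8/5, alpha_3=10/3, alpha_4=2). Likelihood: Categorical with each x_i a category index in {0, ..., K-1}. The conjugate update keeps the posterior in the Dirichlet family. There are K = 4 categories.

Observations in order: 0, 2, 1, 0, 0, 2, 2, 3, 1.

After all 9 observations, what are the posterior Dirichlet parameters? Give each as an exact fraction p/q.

alpha_1=13/2, alpha_2=18/5, alpha_3=19/3, alpha_4=3

obs 1: x=0 → posterior Dirichlet(9/2, 8/5, 10/3, 2)
obs 2: x=2 → posterior Dirichlet(9/2, 8/5, 13/3, 2)
obs 3: x=1 → posterior Dirichlet(9/2, 13/5, 13/3, 2)
obs 4: x=0 → posterior Dirichlet(11/2, 13/5, 13/3, 2)
obs 5: x=0 → posterior Dirichlet(13/2, 13/5, 13/3, 2)
obs 6: x=2 → posterior Dirichlet(13/2, 13/5, 16/3, 2)
obs 7: x=2 → posterior Dirichlet(13/2, 13/5, 19/3, 2)
obs 8: x=3 → posterior Dirichlet(13/2, 13/5, 19/3, 3)
obs 9: x=1 → posterior Dirichlet(13/2, 18/5, 19/3, 3)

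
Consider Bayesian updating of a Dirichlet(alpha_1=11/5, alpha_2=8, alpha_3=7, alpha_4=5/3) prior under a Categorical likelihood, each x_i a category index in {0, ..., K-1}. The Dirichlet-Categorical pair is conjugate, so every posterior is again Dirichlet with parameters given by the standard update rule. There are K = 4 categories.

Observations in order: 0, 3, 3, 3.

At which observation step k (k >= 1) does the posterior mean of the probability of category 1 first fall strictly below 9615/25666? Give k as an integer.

obs 1: x=0 → posterior Dirichlet(16/5, 8, 7, 5/3)
obs 2: x=3 → posterior Dirichlet(16/5, 8, 7, 8/3)
obs 3: x=3 → posterior Dirichlet(16/5, 8, 7, 11/3)
obs 4: x=3 → posterior Dirichlet(16/5, 8, 7, 14/3)

k = 3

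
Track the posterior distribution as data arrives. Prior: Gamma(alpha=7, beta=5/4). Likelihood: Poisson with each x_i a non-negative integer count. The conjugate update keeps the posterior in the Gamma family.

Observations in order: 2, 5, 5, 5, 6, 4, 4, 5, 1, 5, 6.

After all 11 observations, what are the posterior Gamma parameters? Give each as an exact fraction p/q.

alpha=55, beta=49/4

obs 1: x=2 → posterior Gamma(9, 9/4)
obs 2: x=5 → posterior Gamma(14, 13/4)
obs 3: x=5 → posterior Gamma(19, 17/4)
obs 4: x=5 → posterior Gamma(24, 21/4)
obs 5: x=6 → posterior Gamma(30, 25/4)
obs 6: x=4 → posterior Gamma(34, 29/4)
obs 7: x=4 → posterior Gamma(38, 33/4)
obs 8: x=5 → posterior Gamma(43, 37/4)
obs 9: x=1 → posterior Gamma(44, 41/4)
obs 10: x=5 → posterior Gamma(49, 45/4)
obs 11: x=6 → posterior Gamma(55, 49/4)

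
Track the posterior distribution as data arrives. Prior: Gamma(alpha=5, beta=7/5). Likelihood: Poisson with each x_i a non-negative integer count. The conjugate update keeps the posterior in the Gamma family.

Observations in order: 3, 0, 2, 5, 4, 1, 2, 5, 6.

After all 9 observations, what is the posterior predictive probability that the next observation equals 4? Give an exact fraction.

obs 1: x=3 → posterior Gamma(8, 12/5)
obs 2: x=0 → posterior Gamma(8, 17/5)
obs 3: x=2 → posterior Gamma(10, 22/5)
obs 4: x=5 → posterior Gamma(15, 27/5)
obs 5: x=4 → posterior Gamma(19, 32/5)
obs 6: x=1 → posterior Gamma(20, 37/5)
obs 7: x=2 → posterior Gamma(22, 42/5)
obs 8: x=5 → posterior Gamma(27, 47/5)
obs 9: x=6 → posterior Gamma(33, 52/5)

1737400764106852173082817911896373967251942038790828615270400000/10306878356087673908701327150195354453970375964574396222276358673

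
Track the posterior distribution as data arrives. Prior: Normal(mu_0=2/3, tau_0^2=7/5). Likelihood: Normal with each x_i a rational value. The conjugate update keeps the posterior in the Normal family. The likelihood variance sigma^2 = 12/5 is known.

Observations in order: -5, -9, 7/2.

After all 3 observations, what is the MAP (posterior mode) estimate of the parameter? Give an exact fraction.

-131/66

obs 1: x=-5 → posterior Normal(-27/19, 84/95)
obs 2: x=-9 → posterior Normal(-45/13, 42/65)
obs 3: x=7/2 → posterior Normal(-131/66, 28/55)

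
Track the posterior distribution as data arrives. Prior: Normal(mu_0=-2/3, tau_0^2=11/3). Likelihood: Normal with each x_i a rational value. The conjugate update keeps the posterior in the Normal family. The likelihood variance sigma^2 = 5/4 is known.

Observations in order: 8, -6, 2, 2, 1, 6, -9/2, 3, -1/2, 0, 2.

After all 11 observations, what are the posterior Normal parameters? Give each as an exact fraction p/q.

obs 1: x=8 → posterior Normal(342/59, 55/59)
obs 2: x=-6 → posterior Normal(78/103, 55/103)
obs 3: x=2 → posterior Normal(166/147, 55/147)
obs 4: x=2 → posterior Normal(254/191, 55/191)
obs 5: x=1 → posterior Normal(298/235, 11/47)
obs 6: x=6 → posterior Normal(562/279, 55/279)
obs 7: x=-9/2 → posterior Normal(364/323, 55/323)
obs 8: x=3 → posterior Normal(496/367, 55/367)
obs 9: x=-1/2 → posterior Normal(158/137, 55/411)
obs 10: x=0 → posterior Normal(474/455, 11/91)
obs 11: x=2 → posterior Normal(562/499, 55/499)

mu_0=562/499, tau_0^2=55/499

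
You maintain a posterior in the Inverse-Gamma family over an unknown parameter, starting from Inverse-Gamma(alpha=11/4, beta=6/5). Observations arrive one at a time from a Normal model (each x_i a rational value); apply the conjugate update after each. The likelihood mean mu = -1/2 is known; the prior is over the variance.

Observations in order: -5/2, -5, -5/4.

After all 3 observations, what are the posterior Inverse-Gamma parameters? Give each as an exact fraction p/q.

obs 1: x=-5/2 → posterior Inverse-Gamma(13/4, 16/5)
obs 2: x=-5 → posterior Inverse-Gamma(15/4, 533/40)
obs 3: x=-5/4 → posterior Inverse-Gamma(17/4, 2177/160)

alpha=17/4, beta=2177/160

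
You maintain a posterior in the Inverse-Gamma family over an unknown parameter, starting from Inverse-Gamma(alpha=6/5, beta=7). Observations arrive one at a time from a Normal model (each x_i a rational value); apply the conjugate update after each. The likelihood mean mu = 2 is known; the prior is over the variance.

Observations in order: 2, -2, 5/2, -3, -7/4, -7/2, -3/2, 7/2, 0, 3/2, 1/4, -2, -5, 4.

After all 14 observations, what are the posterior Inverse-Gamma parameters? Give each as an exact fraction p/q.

alpha=41/5, beta=1523/16

obs 1: x=2 → posterior Inverse-Gamma(17/10, 7)
obs 2: x=-2 → posterior Inverse-Gamma(11/5, 15)
obs 3: x=5/2 → posterior Inverse-Gamma(27/10, 121/8)
obs 4: x=-3 → posterior Inverse-Gamma(16/5, 221/8)
obs 5: x=-7/4 → posterior Inverse-Gamma(37/10, 1109/32)
obs 6: x=-7/2 → posterior Inverse-Gamma(21/5, 1593/32)
obs 7: x=-3/2 → posterior Inverse-Gamma(47/10, 1789/32)
obs 8: x=7/2 → posterior Inverse-Gamma(26/5, 1825/32)
obs 9: x=0 → posterior Inverse-Gamma(57/10, 1889/32)
obs 10: x=3/2 → posterior Inverse-Gamma(31/5, 1893/32)
obs 11: x=1/4 → posterior Inverse-Gamma(67/10, 971/16)
obs 12: x=-2 → posterior Inverse-Gamma(36/5, 1099/16)
obs 13: x=-5 → posterior Inverse-Gamma(77/10, 1491/16)
obs 14: x=4 → posterior Inverse-Gamma(41/5, 1523/16)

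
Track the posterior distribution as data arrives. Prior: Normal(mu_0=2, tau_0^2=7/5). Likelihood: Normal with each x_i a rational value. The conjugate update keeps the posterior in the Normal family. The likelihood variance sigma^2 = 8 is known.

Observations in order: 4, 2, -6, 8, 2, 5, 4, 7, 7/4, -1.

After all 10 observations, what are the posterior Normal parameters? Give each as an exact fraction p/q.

obs 1: x=4 → posterior Normal(108/47, 56/47)
obs 2: x=2 → posterior Normal(61/27, 28/27)
obs 3: x=-6 → posterior Normal(80/61, 56/61)
obs 4: x=8 → posterior Normal(2, 14/17)
obs 5: x=2 → posterior Normal(2, 56/75)
obs 6: x=5 → posterior Normal(185/82, 28/41)
obs 7: x=4 → posterior Normal(213/89, 56/89)
obs 8: x=7 → posterior Normal(131/48, 7/12)
obs 9: x=7/4 → posterior Normal(1097/412, 56/103)
obs 10: x=-1 → posterior Normal(1069/440, 28/55)

mu_0=1069/440, tau_0^2=28/55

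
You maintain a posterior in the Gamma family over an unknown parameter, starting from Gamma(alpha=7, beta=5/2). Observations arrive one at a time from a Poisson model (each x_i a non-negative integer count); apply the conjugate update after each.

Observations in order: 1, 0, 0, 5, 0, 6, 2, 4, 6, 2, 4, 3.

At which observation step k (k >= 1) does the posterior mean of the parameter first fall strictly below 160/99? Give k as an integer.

obs 1: x=1 → posterior Gamma(8, 7/2)
obs 2: x=0 → posterior Gamma(8, 9/2)
obs 3: x=0 → posterior Gamma(8, 11/2)
obs 4: x=5 → posterior Gamma(13, 13/2)
obs 5: x=0 → posterior Gamma(13, 15/2)
obs 6: x=6 → posterior Gamma(19, 17/2)
obs 7: x=2 → posterior Gamma(21, 19/2)
obs 8: x=4 → posterior Gamma(25, 21/2)
obs 9: x=6 → posterior Gamma(31, 23/2)
obs 10: x=2 → posterior Gamma(33, 25/2)
obs 11: x=4 → posterior Gamma(37, 27/2)
obs 12: x=3 → posterior Gamma(40, 29/2)

k = 3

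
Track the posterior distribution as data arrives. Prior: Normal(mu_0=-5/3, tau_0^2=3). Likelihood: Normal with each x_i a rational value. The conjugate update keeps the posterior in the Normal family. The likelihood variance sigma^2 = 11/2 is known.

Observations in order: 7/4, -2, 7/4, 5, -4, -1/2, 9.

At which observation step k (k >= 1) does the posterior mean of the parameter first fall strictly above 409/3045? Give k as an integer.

obs 1: x=7/4 → posterior Normal(-47/102, 33/17)
obs 2: x=-2 → posterior Normal(-119/138, 33/23)
obs 3: x=7/4 → posterior Normal(-28/87, 33/29)
obs 4: x=5 → posterior Normal(62/105, 33/35)
obs 5: x=-4 → posterior Normal(-10/123, 33/41)
obs 6: x=-1/2 → posterior Normal(-19/141, 33/47)
obs 7: x=9 → posterior Normal(143/159, 33/53)

k = 4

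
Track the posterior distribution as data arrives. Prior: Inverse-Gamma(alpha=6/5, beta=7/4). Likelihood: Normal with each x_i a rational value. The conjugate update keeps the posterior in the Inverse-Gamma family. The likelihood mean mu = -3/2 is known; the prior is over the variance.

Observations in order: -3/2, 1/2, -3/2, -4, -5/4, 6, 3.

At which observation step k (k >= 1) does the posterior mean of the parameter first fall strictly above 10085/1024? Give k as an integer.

obs 1: x=-3/2 → posterior Inverse-Gamma(17/10, 7/4)
obs 2: x=1/2 → posterior Inverse-Gamma(11/5, 15/4)
obs 3: x=-3/2 → posterior Inverse-Gamma(27/10, 15/4)
obs 4: x=-4 → posterior Inverse-Gamma(16/5, 55/8)
obs 5: x=-5/4 → posterior Inverse-Gamma(37/10, 221/32)
obs 6: x=6 → posterior Inverse-Gamma(21/5, 1121/32)
obs 7: x=3 → posterior Inverse-Gamma(47/10, 1445/32)

k = 6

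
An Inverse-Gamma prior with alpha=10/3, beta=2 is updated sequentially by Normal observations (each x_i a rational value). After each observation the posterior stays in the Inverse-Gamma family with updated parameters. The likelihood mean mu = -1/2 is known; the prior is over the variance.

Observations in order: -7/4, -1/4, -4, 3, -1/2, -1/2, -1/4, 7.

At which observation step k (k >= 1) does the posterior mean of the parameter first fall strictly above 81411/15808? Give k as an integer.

k = 8

obs 1: x=-7/4 → posterior Inverse-Gamma(23/6, 89/32)
obs 2: x=-1/4 → posterior Inverse-Gamma(13/3, 45/16)
obs 3: x=-4 → posterior Inverse-Gamma(29/6, 143/16)
obs 4: x=3 → posterior Inverse-Gamma(16/3, 241/16)
obs 5: x=-1/2 → posterior Inverse-Gamma(35/6, 241/16)
obs 6: x=-1/2 → posterior Inverse-Gamma(19/3, 241/16)
obs 7: x=-1/4 → posterior Inverse-Gamma(41/6, 483/32)
obs 8: x=7 → posterior Inverse-Gamma(22/3, 1383/32)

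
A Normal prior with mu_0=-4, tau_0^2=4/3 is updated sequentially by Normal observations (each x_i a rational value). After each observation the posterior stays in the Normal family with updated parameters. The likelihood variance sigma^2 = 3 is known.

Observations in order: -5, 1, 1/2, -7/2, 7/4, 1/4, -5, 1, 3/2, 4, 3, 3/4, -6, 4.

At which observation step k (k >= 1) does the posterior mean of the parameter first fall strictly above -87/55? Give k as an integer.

k = 9

obs 1: x=-5 → posterior Normal(-56/13, 12/13)
obs 2: x=1 → posterior Normal(-52/17, 12/17)
obs 3: x=1/2 → posterior Normal(-50/21, 4/7)
obs 4: x=-7/2 → posterior Normal(-64/25, 12/25)
obs 5: x=7/4 → posterior Normal(-57/29, 12/29)
obs 6: x=1/4 → posterior Normal(-56/33, 4/11)
obs 7: x=-5 → posterior Normal(-76/37, 12/37)
obs 8: x=1 → posterior Normal(-72/41, 12/41)
obs 9: x=3/2 → posterior Normal(-22/15, 4/15)
obs 10: x=4 → posterior Normal(-50/49, 12/49)
obs 11: x=3 → posterior Normal(-38/53, 12/53)
obs 12: x=3/4 → posterior Normal(-35/57, 4/19)
obs 13: x=-6 → posterior Normal(-59/61, 12/61)
obs 14: x=4 → posterior Normal(-43/65, 12/65)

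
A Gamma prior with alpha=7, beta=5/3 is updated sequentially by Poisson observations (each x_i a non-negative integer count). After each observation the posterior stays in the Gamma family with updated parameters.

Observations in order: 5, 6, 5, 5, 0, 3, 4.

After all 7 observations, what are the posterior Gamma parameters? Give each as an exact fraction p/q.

alpha=35, beta=26/3

obs 1: x=5 → posterior Gamma(12, 8/3)
obs 2: x=6 → posterior Gamma(18, 11/3)
obs 3: x=5 → posterior Gamma(23, 14/3)
obs 4: x=5 → posterior Gamma(28, 17/3)
obs 5: x=0 → posterior Gamma(28, 20/3)
obs 6: x=3 → posterior Gamma(31, 23/3)
obs 7: x=4 → posterior Gamma(35, 26/3)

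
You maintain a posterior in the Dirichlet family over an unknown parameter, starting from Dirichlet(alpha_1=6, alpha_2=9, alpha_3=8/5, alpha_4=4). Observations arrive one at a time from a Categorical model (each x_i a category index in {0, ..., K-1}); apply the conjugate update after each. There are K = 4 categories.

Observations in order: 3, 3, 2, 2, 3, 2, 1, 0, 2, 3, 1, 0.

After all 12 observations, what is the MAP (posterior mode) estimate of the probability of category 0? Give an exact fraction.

35/143

obs 1: x=3 → posterior Dirichlet(6, 9, 8/5, 5)
obs 2: x=3 → posterior Dirichlet(6, 9, 8/5, 6)
obs 3: x=2 → posterior Dirichlet(6, 9, 13/5, 6)
obs 4: x=2 → posterior Dirichlet(6, 9, 18/5, 6)
obs 5: x=3 → posterior Dirichlet(6, 9, 18/5, 7)
obs 6: x=2 → posterior Dirichlet(6, 9, 23/5, 7)
obs 7: x=1 → posterior Dirichlet(6, 10, 23/5, 7)
obs 8: x=0 → posterior Dirichlet(7, 10, 23/5, 7)
obs 9: x=2 → posterior Dirichlet(7, 10, 28/5, 7)
obs 10: x=3 → posterior Dirichlet(7, 10, 28/5, 8)
obs 11: x=1 → posterior Dirichlet(7, 11, 28/5, 8)
obs 12: x=0 → posterior Dirichlet(8, 11, 28/5, 8)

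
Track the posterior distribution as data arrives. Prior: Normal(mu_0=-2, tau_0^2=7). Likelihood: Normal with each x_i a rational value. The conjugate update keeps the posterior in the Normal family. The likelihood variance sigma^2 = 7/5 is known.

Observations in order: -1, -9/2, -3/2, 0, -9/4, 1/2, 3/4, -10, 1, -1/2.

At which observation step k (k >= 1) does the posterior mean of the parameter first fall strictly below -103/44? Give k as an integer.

k = 2

obs 1: x=-1 → posterior Normal(-7/6, 7/6)
obs 2: x=-9/2 → posterior Normal(-59/22, 7/11)
obs 3: x=-3/2 → posterior Normal(-37/16, 7/16)
obs 4: x=0 → posterior Normal(-37/21, 1/3)
obs 5: x=-9/4 → posterior Normal(-193/104, 7/26)
obs 6: x=1/2 → posterior Normal(-183/124, 7/31)
obs 7: x=3/4 → posterior Normal(-7/6, 7/36)
obs 8: x=-10 → posterior Normal(-92/41, 7/41)
obs 9: x=1 → posterior Normal(-87/46, 7/46)
obs 10: x=-1/2 → posterior Normal(-179/102, 7/51)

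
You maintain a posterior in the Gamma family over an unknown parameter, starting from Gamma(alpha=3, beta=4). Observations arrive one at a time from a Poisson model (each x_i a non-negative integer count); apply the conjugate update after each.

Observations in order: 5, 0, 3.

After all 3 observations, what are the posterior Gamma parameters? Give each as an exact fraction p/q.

obs 1: x=5 → posterior Gamma(8, 5)
obs 2: x=0 → posterior Gamma(8, 6)
obs 3: x=3 → posterior Gamma(11, 7)

alpha=11, beta=7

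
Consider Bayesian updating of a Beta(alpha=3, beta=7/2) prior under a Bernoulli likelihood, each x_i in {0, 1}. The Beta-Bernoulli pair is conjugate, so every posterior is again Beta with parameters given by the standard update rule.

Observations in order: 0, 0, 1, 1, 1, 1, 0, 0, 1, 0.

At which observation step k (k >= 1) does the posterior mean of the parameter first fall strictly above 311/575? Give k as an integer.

k = 6

obs 1: x=0 → posterior Beta(3, 9/2)
obs 2: x=0 → posterior Beta(3, 11/2)
obs 3: x=1 → posterior Beta(4, 11/2)
obs 4: x=1 → posterior Beta(5, 11/2)
obs 5: x=1 → posterior Beta(6, 11/2)
obs 6: x=1 → posterior Beta(7, 11/2)
obs 7: x=0 → posterior Beta(7, 13/2)
obs 8: x=0 → posterior Beta(7, 15/2)
obs 9: x=1 → posterior Beta(8, 15/2)
obs 10: x=0 → posterior Beta(8, 17/2)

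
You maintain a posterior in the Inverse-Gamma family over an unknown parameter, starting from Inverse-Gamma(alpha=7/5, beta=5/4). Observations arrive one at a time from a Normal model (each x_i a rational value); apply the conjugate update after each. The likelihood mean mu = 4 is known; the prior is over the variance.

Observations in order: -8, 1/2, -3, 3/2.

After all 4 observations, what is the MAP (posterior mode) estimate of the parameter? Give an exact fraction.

535/22

obs 1: x=-8 → posterior Inverse-Gamma(19/10, 293/4)
obs 2: x=1/2 → posterior Inverse-Gamma(12/5, 635/8)
obs 3: x=-3 → posterior Inverse-Gamma(29/10, 831/8)
obs 4: x=3/2 → posterior Inverse-Gamma(17/5, 107)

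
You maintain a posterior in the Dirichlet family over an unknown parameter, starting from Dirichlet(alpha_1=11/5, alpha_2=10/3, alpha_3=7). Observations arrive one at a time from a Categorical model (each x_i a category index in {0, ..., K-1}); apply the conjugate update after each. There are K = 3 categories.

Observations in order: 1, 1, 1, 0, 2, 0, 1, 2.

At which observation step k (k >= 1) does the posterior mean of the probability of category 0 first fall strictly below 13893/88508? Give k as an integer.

obs 1: x=1 → posterior Dirichlet(11/5, 13/3, 7)
obs 2: x=1 → posterior Dirichlet(11/5, 16/3, 7)
obs 3: x=1 → posterior Dirichlet(11/5, 19/3, 7)
obs 4: x=0 → posterior Dirichlet(16/5, 19/3, 7)
obs 5: x=2 → posterior Dirichlet(16/5, 19/3, 8)
obs 6: x=0 → posterior Dirichlet(21/5, 19/3, 8)
obs 7: x=1 → posterior Dirichlet(21/5, 22/3, 8)
obs 8: x=2 → posterior Dirichlet(21/5, 22/3, 9)

k = 2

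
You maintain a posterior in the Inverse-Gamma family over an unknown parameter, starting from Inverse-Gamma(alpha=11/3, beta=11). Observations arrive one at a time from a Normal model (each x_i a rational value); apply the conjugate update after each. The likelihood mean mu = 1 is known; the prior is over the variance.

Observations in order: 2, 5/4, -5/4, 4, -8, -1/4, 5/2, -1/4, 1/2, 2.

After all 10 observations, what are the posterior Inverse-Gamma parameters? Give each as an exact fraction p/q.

alpha=26/3, beta=499/8

obs 1: x=2 → posterior Inverse-Gamma(25/6, 23/2)
obs 2: x=5/4 → posterior Inverse-Gamma(14/3, 369/32)
obs 3: x=-5/4 → posterior Inverse-Gamma(31/6, 225/16)
obs 4: x=4 → posterior Inverse-Gamma(17/3, 297/16)
obs 5: x=-8 → posterior Inverse-Gamma(37/6, 945/16)
obs 6: x=-1/4 → posterior Inverse-Gamma(20/3, 1915/32)
obs 7: x=5/2 → posterior Inverse-Gamma(43/6, 1951/32)
obs 8: x=-1/4 → posterior Inverse-Gamma(23/3, 247/4)
obs 9: x=1/2 → posterior Inverse-Gamma(49/6, 495/8)
obs 10: x=2 → posterior Inverse-Gamma(26/3, 499/8)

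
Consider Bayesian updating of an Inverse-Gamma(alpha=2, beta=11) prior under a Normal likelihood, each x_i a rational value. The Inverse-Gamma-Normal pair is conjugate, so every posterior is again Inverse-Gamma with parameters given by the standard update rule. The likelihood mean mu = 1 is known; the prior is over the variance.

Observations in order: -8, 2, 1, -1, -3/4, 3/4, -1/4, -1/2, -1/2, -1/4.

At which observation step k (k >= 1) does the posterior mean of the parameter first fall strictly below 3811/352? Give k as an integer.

obs 1: x=-8 → posterior Inverse-Gamma(5/2, 103/2)
obs 2: x=2 → posterior Inverse-Gamma(3, 52)
obs 3: x=1 → posterior Inverse-Gamma(7/2, 52)
obs 4: x=-1 → posterior Inverse-Gamma(4, 54)
obs 5: x=-3/4 → posterior Inverse-Gamma(9/2, 1777/32)
obs 6: x=3/4 → posterior Inverse-Gamma(5, 889/16)
obs 7: x=-1/4 → posterior Inverse-Gamma(11/2, 1803/32)
obs 8: x=-1/2 → posterior Inverse-Gamma(6, 1839/32)
obs 9: x=-1/2 → posterior Inverse-Gamma(13/2, 1875/32)
obs 10: x=-1/4 → posterior Inverse-Gamma(7, 475/8)

k = 9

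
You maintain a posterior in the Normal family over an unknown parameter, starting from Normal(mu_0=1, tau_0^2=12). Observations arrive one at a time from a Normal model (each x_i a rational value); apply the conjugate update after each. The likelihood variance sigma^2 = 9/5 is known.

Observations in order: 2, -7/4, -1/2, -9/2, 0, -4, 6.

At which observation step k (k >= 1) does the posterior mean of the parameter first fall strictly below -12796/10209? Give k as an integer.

obs 1: x=2 → posterior Normal(43/23, 36/23)
obs 2: x=-7/4 → posterior Normal(8/43, 36/43)
obs 3: x=-1/2 → posterior Normal(-2/63, 4/7)
obs 4: x=-9/2 → posterior Normal(-92/83, 36/83)
obs 5: x=0 → posterior Normal(-92/103, 36/103)
obs 6: x=-4 → posterior Normal(-172/123, 12/41)
obs 7: x=6 → posterior Normal(-4/11, 36/143)

k = 6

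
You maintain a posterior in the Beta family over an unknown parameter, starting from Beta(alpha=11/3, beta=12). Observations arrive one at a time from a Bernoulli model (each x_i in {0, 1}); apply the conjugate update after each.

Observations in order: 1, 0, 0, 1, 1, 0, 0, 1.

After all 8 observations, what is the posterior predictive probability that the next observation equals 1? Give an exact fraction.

obs 1: x=1 → posterior Beta(14/3, 12)
obs 2: x=0 → posterior Beta(14/3, 13)
obs 3: x=0 → posterior Beta(14/3, 14)
obs 4: x=1 → posterior Beta(17/3, 14)
obs 5: x=1 → posterior Beta(20/3, 14)
obs 6: x=0 → posterior Beta(20/3, 15)
obs 7: x=0 → posterior Beta(20/3, 16)
obs 8: x=1 → posterior Beta(23/3, 16)

23/71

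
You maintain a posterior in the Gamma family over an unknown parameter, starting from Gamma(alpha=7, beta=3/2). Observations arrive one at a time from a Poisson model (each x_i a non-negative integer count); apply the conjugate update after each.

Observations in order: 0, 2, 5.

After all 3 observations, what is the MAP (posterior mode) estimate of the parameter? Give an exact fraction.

obs 1: x=0 → posterior Gamma(7, 5/2)
obs 2: x=2 → posterior Gamma(9, 7/2)
obs 3: x=5 → posterior Gamma(14, 9/2)

26/9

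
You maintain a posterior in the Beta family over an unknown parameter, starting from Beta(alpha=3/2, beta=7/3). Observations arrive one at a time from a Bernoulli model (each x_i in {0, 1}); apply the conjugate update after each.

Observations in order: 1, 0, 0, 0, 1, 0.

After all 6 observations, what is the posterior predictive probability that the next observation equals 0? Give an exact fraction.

38/59

obs 1: x=1 → posterior Beta(5/2, 7/3)
obs 2: x=0 → posterior Beta(5/2, 10/3)
obs 3: x=0 → posterior Beta(5/2, 13/3)
obs 4: x=0 → posterior Beta(5/2, 16/3)
obs 5: x=1 → posterior Beta(7/2, 16/3)
obs 6: x=0 → posterior Beta(7/2, 19/3)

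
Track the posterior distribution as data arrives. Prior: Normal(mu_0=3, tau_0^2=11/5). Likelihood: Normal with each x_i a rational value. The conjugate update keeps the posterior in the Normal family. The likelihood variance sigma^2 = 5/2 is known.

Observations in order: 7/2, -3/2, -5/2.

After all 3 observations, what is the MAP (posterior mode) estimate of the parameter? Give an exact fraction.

obs 1: x=7/2 → posterior Normal(152/47, 55/47)
obs 2: x=-3/2 → posterior Normal(119/69, 55/69)
obs 3: x=-5/2 → posterior Normal(64/91, 55/91)

64/91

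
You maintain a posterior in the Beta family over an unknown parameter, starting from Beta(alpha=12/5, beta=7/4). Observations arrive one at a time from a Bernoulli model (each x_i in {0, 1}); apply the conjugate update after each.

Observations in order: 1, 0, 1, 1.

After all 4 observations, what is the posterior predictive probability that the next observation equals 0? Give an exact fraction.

obs 1: x=1 → posterior Beta(17/5, 7/4)
obs 2: x=0 → posterior Beta(17/5, 11/4)
obs 3: x=1 → posterior Beta(22/5, 11/4)
obs 4: x=1 → posterior Beta(27/5, 11/4)

55/163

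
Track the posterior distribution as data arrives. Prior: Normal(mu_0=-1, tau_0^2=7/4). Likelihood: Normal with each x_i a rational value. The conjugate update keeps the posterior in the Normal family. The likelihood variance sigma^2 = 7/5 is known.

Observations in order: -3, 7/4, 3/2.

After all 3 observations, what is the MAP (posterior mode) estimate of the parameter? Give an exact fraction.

obs 1: x=-3 → posterior Normal(-19/9, 7/9)
obs 2: x=7/4 → posterior Normal(-41/56, 1/2)
obs 3: x=3/2 → posterior Normal(-11/76, 7/19)

-11/76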